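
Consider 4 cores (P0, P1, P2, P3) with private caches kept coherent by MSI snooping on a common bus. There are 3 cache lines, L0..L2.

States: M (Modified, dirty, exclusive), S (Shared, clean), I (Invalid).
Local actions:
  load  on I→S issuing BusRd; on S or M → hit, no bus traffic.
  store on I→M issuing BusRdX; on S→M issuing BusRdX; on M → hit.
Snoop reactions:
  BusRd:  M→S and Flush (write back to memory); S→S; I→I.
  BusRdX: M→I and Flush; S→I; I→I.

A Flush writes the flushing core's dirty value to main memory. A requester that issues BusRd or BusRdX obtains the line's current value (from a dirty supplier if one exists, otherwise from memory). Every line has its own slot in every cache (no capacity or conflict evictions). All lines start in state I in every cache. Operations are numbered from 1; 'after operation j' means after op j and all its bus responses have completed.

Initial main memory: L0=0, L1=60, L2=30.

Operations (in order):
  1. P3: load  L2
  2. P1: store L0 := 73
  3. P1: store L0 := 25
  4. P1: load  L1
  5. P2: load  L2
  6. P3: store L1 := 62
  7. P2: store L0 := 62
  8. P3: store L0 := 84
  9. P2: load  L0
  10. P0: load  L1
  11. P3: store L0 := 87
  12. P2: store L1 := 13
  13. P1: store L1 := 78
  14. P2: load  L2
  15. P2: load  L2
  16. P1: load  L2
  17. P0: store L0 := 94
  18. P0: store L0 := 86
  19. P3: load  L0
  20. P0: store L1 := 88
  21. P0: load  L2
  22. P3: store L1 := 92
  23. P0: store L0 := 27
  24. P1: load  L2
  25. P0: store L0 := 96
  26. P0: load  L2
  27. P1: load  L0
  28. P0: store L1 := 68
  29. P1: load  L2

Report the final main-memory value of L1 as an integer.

memory[L1] = 92

  op1 P3: load  L2 → I/I/I/S on L2; bus BusRd; mem=30
  op2 P1: store L0 := 73 → I/M/I/I on L0; bus BusRdX; mem=0
  op3 P1: store L0 := 25 → I/M/I/I on L0; bus (none); mem=0
  op4 P1: load  L1 → I/S/I/I on L1; bus BusRd; mem=60
  op5 P2: load  L2 → I/I/S/S on L2; bus BusRd; mem=30
  op6 P3: store L1 := 62 → I/I/I/M on L1; bus BusRdX; mem=60
  op7 P2: store L0 := 62 → I/I/M/I on L0; bus BusRdX Flush; mem=25
  op8 P3: store L0 := 84 → I/I/I/M on L0; bus BusRdX Flush; mem=62
  op9 P2: load  L0 → I/I/S/S on L0; bus BusRd Flush; mem=84
  op10 P0: load  L1 → S/I/I/S on L1; bus BusRd Flush; mem=62
  op11 P3: store L0 := 87 → I/I/I/M on L0; bus BusRdX; mem=84
  op12 P2: store L1 := 13 → I/I/M/I on L1; bus BusRdX; mem=62
  op13 P1: store L1 := 78 → I/M/I/I on L1; bus BusRdX Flush; mem=13
  op14 P2: load  L2 → I/I/S/S on L2; bus (none); mem=30
  op15 P2: load  L2 → I/I/S/S on L2; bus (none); mem=30
  op16 P1: load  L2 → I/S/S/S on L2; bus BusRd; mem=30
  op17 P0: store L0 := 94 → M/I/I/I on L0; bus BusRdX Flush; mem=87
  op18 P0: store L0 := 86 → M/I/I/I on L0; bus (none); mem=87
  op19 P3: load  L0 → S/I/I/S on L0; bus BusRd Flush; mem=86
  op20 P0: store L1 := 88 → M/I/I/I on L1; bus BusRdX Flush; mem=78
  op21 P0: load  L2 → S/S/S/S on L2; bus BusRd; mem=30
  op22 P3: store L1 := 92 → I/I/I/M on L1; bus BusRdX Flush; mem=88
  op23 P0: store L0 := 27 → M/I/I/I on L0; bus BusRdX; mem=86
  op24 P1: load  L2 → S/S/S/S on L2; bus (none); mem=30
  op25 P0: store L0 := 96 → M/I/I/I on L0; bus (none); mem=86
  op26 P0: load  L2 → S/S/S/S on L2; bus (none); mem=30
  op27 P1: load  L0 → S/S/I/I on L0; bus BusRd Flush; mem=96
  op28 P0: store L1 := 68 → M/I/I/I on L1; bus BusRdX Flush; mem=92
  op29 P1: load  L2 → S/S/S/S on L2; bus (none); mem=30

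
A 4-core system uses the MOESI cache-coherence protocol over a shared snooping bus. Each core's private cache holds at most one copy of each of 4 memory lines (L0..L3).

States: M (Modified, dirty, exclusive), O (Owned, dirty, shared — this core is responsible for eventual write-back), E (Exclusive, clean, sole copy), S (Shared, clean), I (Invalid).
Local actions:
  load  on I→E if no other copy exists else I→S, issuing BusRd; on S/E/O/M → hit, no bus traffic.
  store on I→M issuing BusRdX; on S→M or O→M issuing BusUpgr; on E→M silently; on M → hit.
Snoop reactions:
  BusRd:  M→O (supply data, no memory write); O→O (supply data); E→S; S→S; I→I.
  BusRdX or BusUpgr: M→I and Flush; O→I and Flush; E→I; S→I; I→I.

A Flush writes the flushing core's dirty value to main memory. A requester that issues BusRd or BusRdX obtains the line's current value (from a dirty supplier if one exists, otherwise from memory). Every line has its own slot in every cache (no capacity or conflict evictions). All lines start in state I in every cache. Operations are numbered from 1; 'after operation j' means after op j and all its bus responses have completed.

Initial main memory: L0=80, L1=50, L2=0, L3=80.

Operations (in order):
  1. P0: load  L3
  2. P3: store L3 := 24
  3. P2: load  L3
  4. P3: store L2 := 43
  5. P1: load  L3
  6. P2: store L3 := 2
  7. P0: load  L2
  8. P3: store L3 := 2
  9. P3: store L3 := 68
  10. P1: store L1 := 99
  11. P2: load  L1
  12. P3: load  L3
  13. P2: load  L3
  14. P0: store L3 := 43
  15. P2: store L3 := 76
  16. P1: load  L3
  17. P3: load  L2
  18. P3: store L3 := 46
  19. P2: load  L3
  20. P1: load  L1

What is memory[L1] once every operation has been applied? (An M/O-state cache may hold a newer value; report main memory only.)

memory[L1] = 50

[1] P0: load  L3 | P0:E(80), P1:I, P2:I, P3:I | bus: BusRd
[2] P3: store L3 := 24 | P0:I, P1:I, P2:I, P3:M(24) | bus: BusRdX
[3] P2: load  L3 | P0:I, P1:I, P2:S(24), P3:O(24) | bus: BusRd
[4] P3: store L2 := 43 | P0:I, P1:I, P2:I, P3:M(43) | bus: BusRdX
[5] P1: load  L3 | P0:I, P1:S(24), P2:S(24), P3:O(24) | bus: BusRd
[6] P2: store L3 := 2 | P0:I, P1:I, P2:M(2), P3:I | bus: BusUpgr,Flush
[7] P0: load  L2 | P0:S(43), P1:I, P2:I, P3:O(43) | bus: BusRd
[8] P3: store L3 := 2 | P0:I, P1:I, P2:I, P3:M(2) | bus: BusRdX,Flush
[9] P3: store L3 := 68 | P0:I, P1:I, P2:I, P3:M(68) | bus: none
[10] P1: store L1 := 99 | P0:I, P1:M(99), P2:I, P3:I | bus: BusRdX
[11] P2: load  L1 | P0:I, P1:O(99), P2:S(99), P3:I | bus: BusRd
[12] P3: load  L3 | P0:I, P1:I, P2:I, P3:M(68) | bus: none
[13] P2: load  L3 | P0:I, P1:I, P2:S(68), P3:O(68) | bus: BusRd
[14] P0: store L3 := 43 | P0:M(43), P1:I, P2:I, P3:I | bus: BusRdX,Flush
[15] P2: store L3 := 76 | P0:I, P1:I, P2:M(76), P3:I | bus: BusRdX,Flush
[16] P1: load  L3 | P0:I, P1:S(76), P2:O(76), P3:I | bus: BusRd
[17] P3: load  L2 | P0:S(43), P1:I, P2:I, P3:O(43) | bus: none
[18] P3: store L3 := 46 | P0:I, P1:I, P2:I, P3:M(46) | bus: BusRdX,Flush
[19] P2: load  L3 | P0:I, P1:I, P2:S(46), P3:O(46) | bus: BusRd
[20] P1: load  L1 | P0:I, P1:O(99), P2:S(99), P3:I | bus: none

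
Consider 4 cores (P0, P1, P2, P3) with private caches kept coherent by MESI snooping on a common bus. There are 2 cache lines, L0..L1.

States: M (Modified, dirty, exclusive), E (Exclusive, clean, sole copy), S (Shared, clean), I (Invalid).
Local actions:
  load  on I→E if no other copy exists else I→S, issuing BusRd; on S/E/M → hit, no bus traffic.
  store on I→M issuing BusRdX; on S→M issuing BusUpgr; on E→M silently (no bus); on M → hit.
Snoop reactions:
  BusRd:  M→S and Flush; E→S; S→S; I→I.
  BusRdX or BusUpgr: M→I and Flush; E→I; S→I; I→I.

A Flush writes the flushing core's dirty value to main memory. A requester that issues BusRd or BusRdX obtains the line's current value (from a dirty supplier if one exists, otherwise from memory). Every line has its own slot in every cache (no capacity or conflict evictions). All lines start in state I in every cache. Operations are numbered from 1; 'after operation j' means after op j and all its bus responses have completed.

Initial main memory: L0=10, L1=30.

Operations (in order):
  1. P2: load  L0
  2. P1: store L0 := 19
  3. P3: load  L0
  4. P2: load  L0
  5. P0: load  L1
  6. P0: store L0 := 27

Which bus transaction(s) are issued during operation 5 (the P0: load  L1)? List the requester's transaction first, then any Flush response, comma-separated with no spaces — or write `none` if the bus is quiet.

bus = BusRd

1. P2: load  L0  bus=[BusRd]  L0: P0=I P1=I P2=E P3=I  mem[L0]=10
2. P1: store L0 := 19  bus=[BusRdX]  L0: P0=I P1=M P2=I P3=I  mem[L0]=10
3. P3: load  L0  bus=[BusRd,Flush]  L0: P0=I P1=S P2=I P3=S  mem[L0]=19
4. P2: load  L0  bus=[BusRd]  L0: P0=I P1=S P2=S P3=S  mem[L0]=19
5. P0: load  L1  bus=[BusRd]  L1: P0=E P1=I P2=I P3=I  mem[L1]=30
6. P0: store L0 := 27  bus=[BusRdX]  L0: P0=M P1=I P2=I P3=I  mem[L0]=19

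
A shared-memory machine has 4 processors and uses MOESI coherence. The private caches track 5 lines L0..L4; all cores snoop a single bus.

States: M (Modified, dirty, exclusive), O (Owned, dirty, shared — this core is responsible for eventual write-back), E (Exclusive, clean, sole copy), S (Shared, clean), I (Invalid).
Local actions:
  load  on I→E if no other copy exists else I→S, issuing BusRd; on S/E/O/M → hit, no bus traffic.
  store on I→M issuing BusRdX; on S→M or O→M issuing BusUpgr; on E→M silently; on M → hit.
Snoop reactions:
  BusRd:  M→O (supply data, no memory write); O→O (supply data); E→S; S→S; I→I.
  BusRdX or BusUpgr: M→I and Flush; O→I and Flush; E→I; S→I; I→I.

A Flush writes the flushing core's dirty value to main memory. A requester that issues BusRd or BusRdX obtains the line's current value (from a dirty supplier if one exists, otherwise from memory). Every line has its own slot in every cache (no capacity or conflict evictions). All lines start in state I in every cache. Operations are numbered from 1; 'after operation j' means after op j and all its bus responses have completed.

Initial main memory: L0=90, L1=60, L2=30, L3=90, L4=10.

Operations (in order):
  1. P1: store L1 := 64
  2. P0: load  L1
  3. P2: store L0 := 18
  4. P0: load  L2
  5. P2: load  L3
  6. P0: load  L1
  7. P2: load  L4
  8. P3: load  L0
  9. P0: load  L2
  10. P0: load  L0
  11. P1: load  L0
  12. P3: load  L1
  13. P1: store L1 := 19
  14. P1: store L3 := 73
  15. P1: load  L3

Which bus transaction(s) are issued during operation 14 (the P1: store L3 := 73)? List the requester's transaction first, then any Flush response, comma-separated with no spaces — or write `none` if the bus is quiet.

bus = BusRdX

  op1 P1: store L1 := 64 → I/M/I/I on L1; bus BusRdX; mem=60
  op2 P0: load  L1 → S/O/I/I on L1; bus BusRd; mem=60
  op3 P2: store L0 := 18 → I/I/M/I on L0; bus BusRdX; mem=90
  op4 P0: load  L2 → E/I/I/I on L2; bus BusRd; mem=30
  op5 P2: load  L3 → I/I/E/I on L3; bus BusRd; mem=90
  op6 P0: load  L1 → S/O/I/I on L1; bus (none); mem=60
  op7 P2: load  L4 → I/I/E/I on L4; bus BusRd; mem=10
  op8 P3: load  L0 → I/I/O/S on L0; bus BusRd; mem=90
  op9 P0: load  L2 → E/I/I/I on L2; bus (none); mem=30
  op10 P0: load  L0 → S/I/O/S on L0; bus BusRd; mem=90
  op11 P1: load  L0 → S/S/O/S on L0; bus BusRd; mem=90
  op12 P3: load  L1 → S/O/I/S on L1; bus BusRd; mem=60
  op13 P1: store L1 := 19 → I/M/I/I on L1; bus BusUpgr; mem=60
  op14 P1: store L3 := 73 → I/M/I/I on L3; bus BusRdX; mem=90
  op15 P1: load  L3 → I/M/I/I on L3; bus (none); mem=90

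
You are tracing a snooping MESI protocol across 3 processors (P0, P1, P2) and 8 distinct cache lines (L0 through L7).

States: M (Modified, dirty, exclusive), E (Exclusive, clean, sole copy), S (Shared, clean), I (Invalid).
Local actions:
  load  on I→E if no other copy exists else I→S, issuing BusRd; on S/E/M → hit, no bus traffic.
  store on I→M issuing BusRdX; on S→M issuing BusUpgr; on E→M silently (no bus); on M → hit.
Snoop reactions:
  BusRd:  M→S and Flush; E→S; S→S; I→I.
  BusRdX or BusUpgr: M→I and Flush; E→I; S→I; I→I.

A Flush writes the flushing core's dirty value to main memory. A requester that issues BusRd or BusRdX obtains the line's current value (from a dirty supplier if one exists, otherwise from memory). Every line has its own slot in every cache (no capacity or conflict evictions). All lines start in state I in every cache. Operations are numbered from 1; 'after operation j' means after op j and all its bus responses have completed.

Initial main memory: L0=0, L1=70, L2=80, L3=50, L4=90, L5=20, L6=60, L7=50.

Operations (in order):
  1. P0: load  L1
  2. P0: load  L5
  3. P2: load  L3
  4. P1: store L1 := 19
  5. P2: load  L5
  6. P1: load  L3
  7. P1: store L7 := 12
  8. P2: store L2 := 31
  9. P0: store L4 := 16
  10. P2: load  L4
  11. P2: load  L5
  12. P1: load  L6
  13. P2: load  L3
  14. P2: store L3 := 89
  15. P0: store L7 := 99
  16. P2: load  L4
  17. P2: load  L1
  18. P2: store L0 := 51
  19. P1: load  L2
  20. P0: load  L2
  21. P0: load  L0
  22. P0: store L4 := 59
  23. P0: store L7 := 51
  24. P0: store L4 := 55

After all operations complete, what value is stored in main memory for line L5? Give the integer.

step 1: P0: load  L1  ⟶  EII  (L1)  txn=BusRd  M[L1]=70
step 2: P0: load  L5  ⟶  EII  (L5)  txn=BusRd  M[L5]=20
step 3: P2: load  L3  ⟶  IIE  (L3)  txn=BusRd  M[L3]=50
step 4: P1: store L1 := 19  ⟶  IMI  (L1)  txn=BusRdX  M[L1]=70
step 5: P2: load  L5  ⟶  SIS  (L5)  txn=BusRd  M[L5]=20
step 6: P1: load  L3  ⟶  ISS  (L3)  txn=BusRd  M[L3]=50
step 7: P1: store L7 := 12  ⟶  IMI  (L7)  txn=BusRdX  M[L7]=50
step 8: P2: store L2 := 31  ⟶  IIM  (L2)  txn=BusRdX  M[L2]=80
step 9: P0: store L4 := 16  ⟶  MII  (L4)  txn=BusRdX  M[L4]=90
step 10: P2: load  L4  ⟶  SIS  (L4)  txn=BusRd+Flush  M[L4]=16
step 11: P2: load  L5  ⟶  SIS  (L5)  txn=∅  M[L5]=20
step 12: P1: load  L6  ⟶  IEI  (L6)  txn=BusRd  M[L6]=60
step 13: P2: load  L3  ⟶  ISS  (L3)  txn=∅  M[L3]=50
step 14: P2: store L3 := 89  ⟶  IIM  (L3)  txn=BusUpgr  M[L3]=50
step 15: P0: store L7 := 99  ⟶  MII  (L7)  txn=BusRdX+Flush  M[L7]=12
step 16: P2: load  L4  ⟶  SIS  (L4)  txn=∅  M[L4]=16
step 17: P2: load  L1  ⟶  ISS  (L1)  txn=BusRd+Flush  M[L1]=19
step 18: P2: store L0 := 51  ⟶  IIM  (L0)  txn=BusRdX  M[L0]=0
step 19: P1: load  L2  ⟶  ISS  (L2)  txn=BusRd+Flush  M[L2]=31
step 20: P0: load  L2  ⟶  SSS  (L2)  txn=BusRd  M[L2]=31
step 21: P0: load  L0  ⟶  SIS  (L0)  txn=BusRd+Flush  M[L0]=51
step 22: P0: store L4 := 59  ⟶  MII  (L4)  txn=BusUpgr  M[L4]=16
step 23: P0: store L7 := 51  ⟶  MII  (L7)  txn=∅  M[L7]=12
step 24: P0: store L4 := 55  ⟶  MII  (L4)  txn=∅  M[L4]=16

memory[L5] = 20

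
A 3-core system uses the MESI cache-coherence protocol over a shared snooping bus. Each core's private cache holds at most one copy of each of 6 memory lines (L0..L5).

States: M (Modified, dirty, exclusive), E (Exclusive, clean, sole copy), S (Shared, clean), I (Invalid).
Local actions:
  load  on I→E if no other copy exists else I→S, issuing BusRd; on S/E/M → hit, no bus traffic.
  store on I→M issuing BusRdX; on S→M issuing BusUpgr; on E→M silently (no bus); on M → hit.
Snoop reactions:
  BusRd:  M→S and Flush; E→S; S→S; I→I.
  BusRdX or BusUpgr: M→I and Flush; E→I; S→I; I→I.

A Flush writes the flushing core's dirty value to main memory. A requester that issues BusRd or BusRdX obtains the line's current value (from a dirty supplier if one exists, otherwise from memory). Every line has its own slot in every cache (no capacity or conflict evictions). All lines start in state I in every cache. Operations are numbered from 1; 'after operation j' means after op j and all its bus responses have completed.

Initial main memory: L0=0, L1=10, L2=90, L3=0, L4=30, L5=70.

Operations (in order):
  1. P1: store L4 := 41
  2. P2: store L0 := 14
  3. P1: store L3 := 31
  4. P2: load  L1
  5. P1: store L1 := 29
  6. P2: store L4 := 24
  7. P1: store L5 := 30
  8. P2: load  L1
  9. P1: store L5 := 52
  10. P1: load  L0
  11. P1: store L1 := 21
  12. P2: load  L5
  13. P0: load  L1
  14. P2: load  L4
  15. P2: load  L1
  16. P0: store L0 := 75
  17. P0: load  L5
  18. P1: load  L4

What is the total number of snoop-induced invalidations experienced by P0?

step 1: P1: store L4 := 41  ⟶  IMI  (L4)  txn=BusRdX  M[L4]=30
step 2: P2: store L0 := 14  ⟶  IIM  (L0)  txn=BusRdX  M[L0]=0
step 3: P1: store L3 := 31  ⟶  IMI  (L3)  txn=BusRdX  M[L3]=0
step 4: P2: load  L1  ⟶  IIE  (L1)  txn=BusRd  M[L1]=10
step 5: P1: store L1 := 29  ⟶  IMI  (L1)  txn=BusRdX  M[L1]=10
step 6: P2: store L4 := 24  ⟶  IIM  (L4)  txn=BusRdX+Flush  M[L4]=41
step 7: P1: store L5 := 30  ⟶  IMI  (L5)  txn=BusRdX  M[L5]=70
step 8: P2: load  L1  ⟶  ISS  (L1)  txn=BusRd+Flush  M[L1]=29
step 9: P1: store L5 := 52  ⟶  IMI  (L5)  txn=∅  M[L5]=70
step 10: P1: load  L0  ⟶  ISS  (L0)  txn=BusRd+Flush  M[L0]=14
step 11: P1: store L1 := 21  ⟶  IMI  (L1)  txn=BusUpgr  M[L1]=29
step 12: P2: load  L5  ⟶  ISS  (L5)  txn=BusRd+Flush  M[L5]=52
step 13: P0: load  L1  ⟶  SSI  (L1)  txn=BusRd+Flush  M[L1]=21
step 14: P2: load  L4  ⟶  IIM  (L4)  txn=∅  M[L4]=41
step 15: P2: load  L1  ⟶  SSS  (L1)  txn=BusRd  M[L1]=21
step 16: P0: store L0 := 75  ⟶  MII  (L0)  txn=BusRdX  M[L0]=14
step 17: P0: load  L5  ⟶  SSS  (L5)  txn=BusRd  M[L5]=52
step 18: P1: load  L4  ⟶  ISS  (L4)  txn=BusRd+Flush  M[L4]=24

invalidations = 0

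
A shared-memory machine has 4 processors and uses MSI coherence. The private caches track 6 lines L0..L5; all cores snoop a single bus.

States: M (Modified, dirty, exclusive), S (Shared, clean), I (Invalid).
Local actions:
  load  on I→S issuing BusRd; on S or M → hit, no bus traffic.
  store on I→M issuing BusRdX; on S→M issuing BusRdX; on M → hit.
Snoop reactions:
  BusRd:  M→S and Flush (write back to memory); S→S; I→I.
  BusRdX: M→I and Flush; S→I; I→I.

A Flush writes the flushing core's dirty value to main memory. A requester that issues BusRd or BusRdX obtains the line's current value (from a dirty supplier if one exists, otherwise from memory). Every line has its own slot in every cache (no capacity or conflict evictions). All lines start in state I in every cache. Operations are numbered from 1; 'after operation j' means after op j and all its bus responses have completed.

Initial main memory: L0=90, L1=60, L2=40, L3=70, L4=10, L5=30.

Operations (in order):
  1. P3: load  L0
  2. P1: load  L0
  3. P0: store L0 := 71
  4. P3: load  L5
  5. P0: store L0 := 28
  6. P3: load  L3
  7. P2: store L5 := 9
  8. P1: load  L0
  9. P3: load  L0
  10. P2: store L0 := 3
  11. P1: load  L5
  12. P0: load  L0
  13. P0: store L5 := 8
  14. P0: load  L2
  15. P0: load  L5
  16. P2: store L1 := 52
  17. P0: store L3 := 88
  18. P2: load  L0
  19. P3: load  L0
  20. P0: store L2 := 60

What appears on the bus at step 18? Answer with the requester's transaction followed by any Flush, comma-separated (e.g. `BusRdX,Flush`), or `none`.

bus = none

[1] P3: load  L0 | P0:I, P1:I, P2:I, P3:S(90) | bus: BusRd
[2] P1: load  L0 | P0:I, P1:S(90), P2:I, P3:S(90) | bus: BusRd
[3] P0: store L0 := 71 | P0:M(71), P1:I, P2:I, P3:I | bus: BusRdX
[4] P3: load  L5 | P0:I, P1:I, P2:I, P3:S(30) | bus: BusRd
[5] P0: store L0 := 28 | P0:M(28), P1:I, P2:I, P3:I | bus: none
[6] P3: load  L3 | P0:I, P1:I, P2:I, P3:S(70) | bus: BusRd
[7] P2: store L5 := 9 | P0:I, P1:I, P2:M(9), P3:I | bus: BusRdX
[8] P1: load  L0 | P0:S(28), P1:S(28), P2:I, P3:I | bus: BusRd,Flush
[9] P3: load  L0 | P0:S(28), P1:S(28), P2:I, P3:S(28) | bus: BusRd
[10] P2: store L0 := 3 | P0:I, P1:I, P2:M(3), P3:I | bus: BusRdX
[11] P1: load  L5 | P0:I, P1:S(9), P2:S(9), P3:I | bus: BusRd,Flush
[12] P0: load  L0 | P0:S(3), P1:I, P2:S(3), P3:I | bus: BusRd,Flush
[13] P0: store L5 := 8 | P0:M(8), P1:I, P2:I, P3:I | bus: BusRdX
[14] P0: load  L2 | P0:S(40), P1:I, P2:I, P3:I | bus: BusRd
[15] P0: load  L5 | P0:M(8), P1:I, P2:I, P3:I | bus: none
[16] P2: store L1 := 52 | P0:I, P1:I, P2:M(52), P3:I | bus: BusRdX
[17] P0: store L3 := 88 | P0:M(88), P1:I, P2:I, P3:I | bus: BusRdX
[18] P2: load  L0 | P0:S(3), P1:I, P2:S(3), P3:I | bus: none
[19] P3: load  L0 | P0:S(3), P1:I, P2:S(3), P3:S(3) | bus: BusRd
[20] P0: store L2 := 60 | P0:M(60), P1:I, P2:I, P3:I | bus: BusRdX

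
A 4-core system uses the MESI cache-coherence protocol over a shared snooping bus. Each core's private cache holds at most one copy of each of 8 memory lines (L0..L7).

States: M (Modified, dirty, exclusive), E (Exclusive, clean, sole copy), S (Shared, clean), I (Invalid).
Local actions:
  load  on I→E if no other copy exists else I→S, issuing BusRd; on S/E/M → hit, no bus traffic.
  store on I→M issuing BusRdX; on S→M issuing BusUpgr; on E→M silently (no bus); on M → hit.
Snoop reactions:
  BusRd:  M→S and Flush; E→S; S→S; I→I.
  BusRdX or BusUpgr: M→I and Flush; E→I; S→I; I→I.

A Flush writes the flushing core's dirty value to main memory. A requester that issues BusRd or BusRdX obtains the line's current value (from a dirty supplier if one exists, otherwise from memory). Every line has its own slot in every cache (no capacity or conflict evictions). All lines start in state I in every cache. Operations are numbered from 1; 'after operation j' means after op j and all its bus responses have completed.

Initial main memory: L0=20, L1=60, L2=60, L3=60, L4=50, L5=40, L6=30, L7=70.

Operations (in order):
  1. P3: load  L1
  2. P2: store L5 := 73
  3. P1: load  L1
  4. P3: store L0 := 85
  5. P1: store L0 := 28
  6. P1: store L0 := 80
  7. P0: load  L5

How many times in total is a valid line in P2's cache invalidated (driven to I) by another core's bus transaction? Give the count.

invalidations = 0

[1] P3: load  L1 | P0:I, P1:I, P2:I, P3:E(60) | bus: BusRd
[2] P2: store L5 := 73 | P0:I, P1:I, P2:M(73), P3:I | bus: BusRdX
[3] P1: load  L1 | P0:I, P1:S(60), P2:I, P3:S(60) | bus: BusRd
[4] P3: store L0 := 85 | P0:I, P1:I, P2:I, P3:M(85) | bus: BusRdX
[5] P1: store L0 := 28 | P0:I, P1:M(28), P2:I, P3:I | bus: BusRdX,Flush
[6] P1: store L0 := 80 | P0:I, P1:M(80), P2:I, P3:I | bus: none
[7] P0: load  L5 | P0:S(73), P1:I, P2:S(73), P3:I | bus: BusRd,Flush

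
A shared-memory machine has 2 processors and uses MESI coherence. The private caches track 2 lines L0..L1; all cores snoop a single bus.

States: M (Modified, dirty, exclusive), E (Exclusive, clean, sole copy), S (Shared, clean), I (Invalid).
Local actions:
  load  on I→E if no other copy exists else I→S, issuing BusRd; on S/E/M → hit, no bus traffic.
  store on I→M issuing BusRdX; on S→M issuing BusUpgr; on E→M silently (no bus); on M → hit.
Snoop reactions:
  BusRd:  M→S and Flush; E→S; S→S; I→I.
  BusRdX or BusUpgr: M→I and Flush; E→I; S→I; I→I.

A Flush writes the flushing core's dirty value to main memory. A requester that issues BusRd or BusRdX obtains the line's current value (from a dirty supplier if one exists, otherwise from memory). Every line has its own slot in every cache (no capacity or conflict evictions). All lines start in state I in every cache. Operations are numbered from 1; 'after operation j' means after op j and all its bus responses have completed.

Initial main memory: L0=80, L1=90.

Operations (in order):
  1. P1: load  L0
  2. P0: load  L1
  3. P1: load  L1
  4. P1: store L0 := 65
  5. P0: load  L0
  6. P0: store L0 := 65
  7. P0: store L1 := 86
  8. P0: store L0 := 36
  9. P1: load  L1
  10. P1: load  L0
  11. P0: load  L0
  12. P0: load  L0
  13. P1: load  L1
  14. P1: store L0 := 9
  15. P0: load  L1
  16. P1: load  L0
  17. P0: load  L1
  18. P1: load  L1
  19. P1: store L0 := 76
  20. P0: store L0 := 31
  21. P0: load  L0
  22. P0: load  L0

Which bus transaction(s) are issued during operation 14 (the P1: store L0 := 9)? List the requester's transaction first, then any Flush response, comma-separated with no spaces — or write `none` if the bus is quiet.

bus = BusUpgr

  op1 P1: load  L0 → I/E on L0; bus BusRd; mem=80
  op2 P0: load  L1 → E/I on L1; bus BusRd; mem=90
  op3 P1: load  L1 → S/S on L1; bus BusRd; mem=90
  op4 P1: store L0 := 65 → I/M on L0; bus (none); mem=80
  op5 P0: load  L0 → S/S on L0; bus BusRd Flush; mem=65
  op6 P0: store L0 := 65 → M/I on L0; bus BusUpgr; mem=65
  op7 P0: store L1 := 86 → M/I on L1; bus BusUpgr; mem=90
  op8 P0: store L0 := 36 → M/I on L0; bus (none); mem=65
  op9 P1: load  L1 → S/S on L1; bus BusRd Flush; mem=86
  op10 P1: load  L0 → S/S on L0; bus BusRd Flush; mem=36
  op11 P0: load  L0 → S/S on L0; bus (none); mem=36
  op12 P0: load  L0 → S/S on L0; bus (none); mem=36
  op13 P1: load  L1 → S/S on L1; bus (none); mem=86
  op14 P1: store L0 := 9 → I/M on L0; bus BusUpgr; mem=36
  op15 P0: load  L1 → S/S on L1; bus (none); mem=86
  op16 P1: load  L0 → I/M on L0; bus (none); mem=36
  op17 P0: load  L1 → S/S on L1; bus (none); mem=86
  op18 P1: load  L1 → S/S on L1; bus (none); mem=86
  op19 P1: store L0 := 76 → I/M on L0; bus (none); mem=36
  op20 P0: store L0 := 31 → M/I on L0; bus BusRdX Flush; mem=76
  op21 P0: load  L0 → M/I on L0; bus (none); mem=76
  op22 P0: load  L0 → M/I on L0; bus (none); mem=76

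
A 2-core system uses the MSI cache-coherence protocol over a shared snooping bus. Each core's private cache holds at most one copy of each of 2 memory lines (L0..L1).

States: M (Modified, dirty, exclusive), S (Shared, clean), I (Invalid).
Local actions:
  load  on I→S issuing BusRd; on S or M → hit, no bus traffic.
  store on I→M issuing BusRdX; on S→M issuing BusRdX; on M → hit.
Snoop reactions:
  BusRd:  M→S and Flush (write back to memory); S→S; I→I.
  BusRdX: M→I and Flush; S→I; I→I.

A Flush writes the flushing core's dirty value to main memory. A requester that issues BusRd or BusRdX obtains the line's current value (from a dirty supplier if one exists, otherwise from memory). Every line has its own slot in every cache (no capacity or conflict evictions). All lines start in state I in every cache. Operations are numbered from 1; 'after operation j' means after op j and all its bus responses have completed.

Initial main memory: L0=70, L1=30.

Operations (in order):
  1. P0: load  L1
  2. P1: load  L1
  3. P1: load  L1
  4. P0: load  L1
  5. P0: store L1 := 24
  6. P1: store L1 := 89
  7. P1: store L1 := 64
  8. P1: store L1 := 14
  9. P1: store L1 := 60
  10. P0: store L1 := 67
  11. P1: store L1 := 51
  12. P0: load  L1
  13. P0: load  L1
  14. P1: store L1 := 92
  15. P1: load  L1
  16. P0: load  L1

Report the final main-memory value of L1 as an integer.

memory[L1] = 92

1. P0: load  L1  bus=[BusRd]  L1: P0=S P1=I  mem[L1]=30
2. P1: load  L1  bus=[BusRd]  L1: P0=S P1=S  mem[L1]=30
3. P1: load  L1  bus=[-]  L1: P0=S P1=S  mem[L1]=30
4. P0: load  L1  bus=[-]  L1: P0=S P1=S  mem[L1]=30
5. P0: store L1 := 24  bus=[BusRdX]  L1: P0=M P1=I  mem[L1]=30
6. P1: store L1 := 89  bus=[BusRdX,Flush]  L1: P0=I P1=M  mem[L1]=24
7. P1: store L1 := 64  bus=[-]  L1: P0=I P1=M  mem[L1]=24
8. P1: store L1 := 14  bus=[-]  L1: P0=I P1=M  mem[L1]=24
9. P1: store L1 := 60  bus=[-]  L1: P0=I P1=M  mem[L1]=24
10. P0: store L1 := 67  bus=[BusRdX,Flush]  L1: P0=M P1=I  mem[L1]=60
11. P1: store L1 := 51  bus=[BusRdX,Flush]  L1: P0=I P1=M  mem[L1]=67
12. P0: load  L1  bus=[BusRd,Flush]  L1: P0=S P1=S  mem[L1]=51
13. P0: load  L1  bus=[-]  L1: P0=S P1=S  mem[L1]=51
14. P1: store L1 := 92  bus=[BusRdX]  L1: P0=I P1=M  mem[L1]=51
15. P1: load  L1  bus=[-]  L1: P0=I P1=M  mem[L1]=51
16. P0: load  L1  bus=[BusRd,Flush]  L1: P0=S P1=S  mem[L1]=92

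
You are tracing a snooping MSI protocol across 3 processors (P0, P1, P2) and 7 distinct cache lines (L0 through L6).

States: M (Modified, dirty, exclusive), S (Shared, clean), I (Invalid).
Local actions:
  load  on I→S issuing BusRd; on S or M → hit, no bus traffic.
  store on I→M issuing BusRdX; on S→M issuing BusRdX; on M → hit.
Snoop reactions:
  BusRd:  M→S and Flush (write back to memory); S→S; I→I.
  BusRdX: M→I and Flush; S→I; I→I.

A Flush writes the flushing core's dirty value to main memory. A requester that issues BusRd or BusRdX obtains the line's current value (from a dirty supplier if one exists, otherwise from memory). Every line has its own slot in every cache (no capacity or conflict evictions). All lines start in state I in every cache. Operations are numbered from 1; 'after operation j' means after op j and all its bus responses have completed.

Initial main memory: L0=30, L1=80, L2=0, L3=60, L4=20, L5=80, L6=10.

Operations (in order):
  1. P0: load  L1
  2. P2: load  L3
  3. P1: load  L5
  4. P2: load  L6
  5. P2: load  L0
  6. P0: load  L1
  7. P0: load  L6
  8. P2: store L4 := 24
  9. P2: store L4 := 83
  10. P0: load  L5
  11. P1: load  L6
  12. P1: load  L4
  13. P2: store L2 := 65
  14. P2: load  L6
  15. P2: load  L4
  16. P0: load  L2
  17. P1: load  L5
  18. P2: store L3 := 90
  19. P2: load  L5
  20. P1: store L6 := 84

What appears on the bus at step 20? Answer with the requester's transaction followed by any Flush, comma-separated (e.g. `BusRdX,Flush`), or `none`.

bus = BusRdX

1. P0: load  L1  bus=[BusRd]  L1: P0=S P1=I P2=I  mem[L1]=80
2. P2: load  L3  bus=[BusRd]  L3: P0=I P1=I P2=S  mem[L3]=60
3. P1: load  L5  bus=[BusRd]  L5: P0=I P1=S P2=I  mem[L5]=80
4. P2: load  L6  bus=[BusRd]  L6: P0=I P1=I P2=S  mem[L6]=10
5. P2: load  L0  bus=[BusRd]  L0: P0=I P1=I P2=S  mem[L0]=30
6. P0: load  L1  bus=[-]  L1: P0=S P1=I P2=I  mem[L1]=80
7. P0: load  L6  bus=[BusRd]  L6: P0=S P1=I P2=S  mem[L6]=10
8. P2: store L4 := 24  bus=[BusRdX]  L4: P0=I P1=I P2=M  mem[L4]=20
9. P2: store L4 := 83  bus=[-]  L4: P0=I P1=I P2=M  mem[L4]=20
10. P0: load  L5  bus=[BusRd]  L5: P0=S P1=S P2=I  mem[L5]=80
11. P1: load  L6  bus=[BusRd]  L6: P0=S P1=S P2=S  mem[L6]=10
12. P1: load  L4  bus=[BusRd,Flush]  L4: P0=I P1=S P2=S  mem[L4]=83
13. P2: store L2 := 65  bus=[BusRdX]  L2: P0=I P1=I P2=M  mem[L2]=0
14. P2: load  L6  bus=[-]  L6: P0=S P1=S P2=S  mem[L6]=10
15. P2: load  L4  bus=[-]  L4: P0=I P1=S P2=S  mem[L4]=83
16. P0: load  L2  bus=[BusRd,Flush]  L2: P0=S P1=I P2=S  mem[L2]=65
17. P1: load  L5  bus=[-]  L5: P0=S P1=S P2=I  mem[L5]=80
18. P2: store L3 := 90  bus=[BusRdX]  L3: P0=I P1=I P2=M  mem[L3]=60
19. P2: load  L5  bus=[BusRd]  L5: P0=S P1=S P2=S  mem[L5]=80
20. P1: store L6 := 84  bus=[BusRdX]  L6: P0=I P1=M P2=I  mem[L6]=10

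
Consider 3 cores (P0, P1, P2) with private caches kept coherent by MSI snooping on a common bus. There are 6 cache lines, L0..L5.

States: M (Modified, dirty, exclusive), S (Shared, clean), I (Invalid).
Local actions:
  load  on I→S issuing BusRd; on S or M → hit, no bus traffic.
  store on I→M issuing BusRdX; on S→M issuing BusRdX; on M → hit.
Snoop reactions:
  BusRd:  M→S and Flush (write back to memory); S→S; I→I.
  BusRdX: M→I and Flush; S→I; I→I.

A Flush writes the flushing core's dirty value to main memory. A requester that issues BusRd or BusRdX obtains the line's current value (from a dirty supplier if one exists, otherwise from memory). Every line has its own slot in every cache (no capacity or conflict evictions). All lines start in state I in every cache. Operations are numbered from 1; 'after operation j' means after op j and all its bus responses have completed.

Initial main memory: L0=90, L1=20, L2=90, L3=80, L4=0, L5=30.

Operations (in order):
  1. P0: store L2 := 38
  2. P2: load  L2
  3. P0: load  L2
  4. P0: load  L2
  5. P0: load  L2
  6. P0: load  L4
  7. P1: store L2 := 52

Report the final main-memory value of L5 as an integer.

memory[L5] = 30

[1] P0: store L2 := 38 | P0:M(38), P1:I, P2:I | bus: BusRdX
[2] P2: load  L2 | P0:S(38), P1:I, P2:S(38) | bus: BusRd,Flush
[3] P0: load  L2 | P0:S(38), P1:I, P2:S(38) | bus: none
[4] P0: load  L2 | P0:S(38), P1:I, P2:S(38) | bus: none
[5] P0: load  L2 | P0:S(38), P1:I, P2:S(38) | bus: none
[6] P0: load  L4 | P0:S(0), P1:I, P2:I | bus: BusRd
[7] P1: store L2 := 52 | P0:I, P1:M(52), P2:I | bus: BusRdX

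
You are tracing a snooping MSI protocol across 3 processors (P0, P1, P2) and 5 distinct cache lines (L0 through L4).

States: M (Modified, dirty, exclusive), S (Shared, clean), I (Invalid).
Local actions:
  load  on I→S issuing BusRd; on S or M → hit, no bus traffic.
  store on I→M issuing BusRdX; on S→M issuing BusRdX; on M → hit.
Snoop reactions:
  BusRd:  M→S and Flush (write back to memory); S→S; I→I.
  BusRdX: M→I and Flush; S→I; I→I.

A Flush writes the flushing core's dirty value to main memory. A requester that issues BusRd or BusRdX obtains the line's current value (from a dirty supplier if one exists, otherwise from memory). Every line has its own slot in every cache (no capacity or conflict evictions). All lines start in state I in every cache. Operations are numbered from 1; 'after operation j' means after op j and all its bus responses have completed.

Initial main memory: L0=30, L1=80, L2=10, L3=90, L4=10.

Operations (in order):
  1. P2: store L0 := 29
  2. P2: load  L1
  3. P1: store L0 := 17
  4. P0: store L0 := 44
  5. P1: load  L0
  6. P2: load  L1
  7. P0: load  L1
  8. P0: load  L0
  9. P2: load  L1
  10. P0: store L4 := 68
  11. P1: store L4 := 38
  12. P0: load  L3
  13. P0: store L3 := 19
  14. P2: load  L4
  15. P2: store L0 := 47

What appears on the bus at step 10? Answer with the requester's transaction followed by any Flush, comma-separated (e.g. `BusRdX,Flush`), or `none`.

  op1 P2: store L0 := 29 → I/I/M on L0; bus BusRdX; mem=30
  op2 P2: load  L1 → I/I/S on L1; bus BusRd; mem=80
  op3 P1: store L0 := 17 → I/M/I on L0; bus BusRdX Flush; mem=29
  op4 P0: store L0 := 44 → M/I/I on L0; bus BusRdX Flush; mem=17
  op5 P1: load  L0 → S/S/I on L0; bus BusRd Flush; mem=44
  op6 P2: load  L1 → I/I/S on L1; bus (none); mem=80
  op7 P0: load  L1 → S/I/S on L1; bus BusRd; mem=80
  op8 P0: load  L0 → S/S/I on L0; bus (none); mem=44
  op9 P2: load  L1 → S/I/S on L1; bus (none); mem=80
  op10 P0: store L4 := 68 → M/I/I on L4; bus BusRdX; mem=10
  op11 P1: store L4 := 38 → I/M/I on L4; bus BusRdX Flush; mem=68
  op12 P0: load  L3 → S/I/I on L3; bus BusRd; mem=90
  op13 P0: store L3 := 19 → M/I/I on L3; bus BusRdX; mem=90
  op14 P2: load  L4 → I/S/S on L4; bus BusRd Flush; mem=38
  op15 P2: store L0 := 47 → I/I/M on L0; bus BusRdX; mem=44

bus = BusRdX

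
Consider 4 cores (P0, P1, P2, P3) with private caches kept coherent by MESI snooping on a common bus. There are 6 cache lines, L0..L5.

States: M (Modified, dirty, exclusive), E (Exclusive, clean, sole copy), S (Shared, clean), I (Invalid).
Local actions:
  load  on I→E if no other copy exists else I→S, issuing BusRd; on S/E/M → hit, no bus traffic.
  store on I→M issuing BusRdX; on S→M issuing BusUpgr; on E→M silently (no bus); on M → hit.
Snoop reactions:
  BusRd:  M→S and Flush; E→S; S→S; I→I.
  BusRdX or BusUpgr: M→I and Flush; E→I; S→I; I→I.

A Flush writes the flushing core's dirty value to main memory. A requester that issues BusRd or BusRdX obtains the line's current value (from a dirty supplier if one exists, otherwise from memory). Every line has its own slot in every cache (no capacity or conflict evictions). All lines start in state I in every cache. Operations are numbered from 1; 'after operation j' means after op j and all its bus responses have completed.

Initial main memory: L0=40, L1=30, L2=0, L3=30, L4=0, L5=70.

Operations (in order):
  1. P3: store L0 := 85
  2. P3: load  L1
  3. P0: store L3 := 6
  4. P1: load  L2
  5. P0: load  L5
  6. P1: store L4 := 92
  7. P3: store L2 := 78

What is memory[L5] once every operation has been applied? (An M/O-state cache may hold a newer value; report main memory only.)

memory[L5] = 70

1. P3: store L0 := 85  bus=[BusRdX]  L0: P0=I P1=I P2=I P3=M  mem[L0]=40
2. P3: load  L1  bus=[BusRd]  L1: P0=I P1=I P2=I P3=E  mem[L1]=30
3. P0: store L3 := 6  bus=[BusRdX]  L3: P0=M P1=I P2=I P3=I  mem[L3]=30
4. P1: load  L2  bus=[BusRd]  L2: P0=I P1=E P2=I P3=I  mem[L2]=0
5. P0: load  L5  bus=[BusRd]  L5: P0=E P1=I P2=I P3=I  mem[L5]=70
6. P1: store L4 := 92  bus=[BusRdX]  L4: P0=I P1=M P2=I P3=I  mem[L4]=0
7. P3: store L2 := 78  bus=[BusRdX]  L2: P0=I P1=I P2=I P3=M  mem[L2]=0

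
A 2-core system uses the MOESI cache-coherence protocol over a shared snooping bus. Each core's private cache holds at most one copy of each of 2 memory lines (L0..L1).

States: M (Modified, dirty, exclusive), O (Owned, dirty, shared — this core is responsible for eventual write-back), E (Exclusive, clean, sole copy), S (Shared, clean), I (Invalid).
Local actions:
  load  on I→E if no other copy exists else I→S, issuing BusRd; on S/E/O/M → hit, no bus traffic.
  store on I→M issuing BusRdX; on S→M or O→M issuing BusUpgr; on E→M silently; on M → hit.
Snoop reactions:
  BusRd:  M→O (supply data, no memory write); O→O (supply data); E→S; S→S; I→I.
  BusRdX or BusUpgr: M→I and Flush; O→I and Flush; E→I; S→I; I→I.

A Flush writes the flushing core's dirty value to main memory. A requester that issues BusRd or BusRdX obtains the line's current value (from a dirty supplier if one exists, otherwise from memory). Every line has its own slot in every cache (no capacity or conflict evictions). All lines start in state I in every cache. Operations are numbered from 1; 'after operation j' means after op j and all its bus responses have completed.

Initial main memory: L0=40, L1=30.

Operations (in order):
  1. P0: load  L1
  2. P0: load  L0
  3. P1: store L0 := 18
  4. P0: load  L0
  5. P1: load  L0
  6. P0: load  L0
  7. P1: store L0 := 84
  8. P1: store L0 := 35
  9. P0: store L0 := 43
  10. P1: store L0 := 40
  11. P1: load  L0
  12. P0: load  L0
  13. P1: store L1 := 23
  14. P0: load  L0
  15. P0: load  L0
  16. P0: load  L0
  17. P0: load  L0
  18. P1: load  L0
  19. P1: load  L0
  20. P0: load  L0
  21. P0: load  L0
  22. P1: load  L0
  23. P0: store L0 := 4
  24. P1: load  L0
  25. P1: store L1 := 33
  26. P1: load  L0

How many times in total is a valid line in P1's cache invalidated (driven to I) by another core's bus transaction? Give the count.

  op1 P0: load  L1 → E/I on L1; bus BusRd; mem=30
  op2 P0: load  L0 → E/I on L0; bus BusRd; mem=40
  op3 P1: store L0 := 18 → I/M on L0; bus BusRdX; mem=40
  op4 P0: load  L0 → S/O on L0; bus BusRd; mem=40
  op5 P1: load  L0 → S/O on L0; bus (none); mem=40
  op6 P0: load  L0 → S/O on L0; bus (none); mem=40
  op7 P1: store L0 := 84 → I/M on L0; bus BusUpgr; mem=40
  op8 P1: store L0 := 35 → I/M on L0; bus (none); mem=40
  op9 P0: store L0 := 43 → M/I on L0; bus BusRdX Flush; mem=35
  op10 P1: store L0 := 40 → I/M on L0; bus BusRdX Flush; mem=43
  op11 P1: load  L0 → I/M on L0; bus (none); mem=43
  op12 P0: load  L0 → S/O on L0; bus BusRd; mem=43
  op13 P1: store L1 := 23 → I/M on L1; bus BusRdX; mem=30
  op14 P0: load  L0 → S/O on L0; bus (none); mem=43
  op15 P0: load  L0 → S/O on L0; bus (none); mem=43
  op16 P0: load  L0 → S/O on L0; bus (none); mem=43
  op17 P0: load  L0 → S/O on L0; bus (none); mem=43
  op18 P1: load  L0 → S/O on L0; bus (none); mem=43
  op19 P1: load  L0 → S/O on L0; bus (none); mem=43
  op20 P0: load  L0 → S/O on L0; bus (none); mem=43
  op21 P0: load  L0 → S/O on L0; bus (none); mem=43
  op22 P1: load  L0 → S/O on L0; bus (none); mem=43
  op23 P0: store L0 := 4 → M/I on L0; bus BusUpgr Flush; mem=40
  op24 P1: load  L0 → O/S on L0; bus BusRd; mem=40
  op25 P1: store L1 := 33 → I/M on L1; bus (none); mem=30
  op26 P1: load  L0 → O/S on L0; bus (none); mem=40

invalidations = 2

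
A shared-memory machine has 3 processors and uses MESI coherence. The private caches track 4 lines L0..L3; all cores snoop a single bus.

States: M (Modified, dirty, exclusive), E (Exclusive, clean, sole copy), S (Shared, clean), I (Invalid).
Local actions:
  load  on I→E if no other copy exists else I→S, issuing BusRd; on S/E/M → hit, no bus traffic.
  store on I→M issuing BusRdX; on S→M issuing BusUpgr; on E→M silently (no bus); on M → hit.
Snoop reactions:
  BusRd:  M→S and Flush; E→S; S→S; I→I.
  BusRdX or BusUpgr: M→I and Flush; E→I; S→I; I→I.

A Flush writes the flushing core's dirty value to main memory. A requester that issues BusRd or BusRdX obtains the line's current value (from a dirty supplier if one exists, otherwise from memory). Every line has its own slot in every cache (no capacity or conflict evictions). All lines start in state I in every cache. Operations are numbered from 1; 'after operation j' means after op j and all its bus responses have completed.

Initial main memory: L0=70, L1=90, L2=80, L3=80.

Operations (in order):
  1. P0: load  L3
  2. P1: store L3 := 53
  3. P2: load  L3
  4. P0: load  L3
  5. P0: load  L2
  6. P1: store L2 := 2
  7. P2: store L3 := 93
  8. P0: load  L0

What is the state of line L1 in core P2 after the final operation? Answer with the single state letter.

state = I

  op1 P0: load  L3 → E/I/I on L3; bus BusRd; mem=80
  op2 P1: store L3 := 53 → I/M/I on L3; bus BusRdX; mem=80
  op3 P2: load  L3 → I/S/S on L3; bus BusRd Flush; mem=53
  op4 P0: load  L3 → S/S/S on L3; bus BusRd; mem=53
  op5 P0: load  L2 → E/I/I on L2; bus BusRd; mem=80
  op6 P1: store L2 := 2 → I/M/I on L2; bus BusRdX; mem=80
  op7 P2: store L3 := 93 → I/I/M on L3; bus BusUpgr; mem=53
  op8 P0: load  L0 → E/I/I on L0; bus BusRd; mem=70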